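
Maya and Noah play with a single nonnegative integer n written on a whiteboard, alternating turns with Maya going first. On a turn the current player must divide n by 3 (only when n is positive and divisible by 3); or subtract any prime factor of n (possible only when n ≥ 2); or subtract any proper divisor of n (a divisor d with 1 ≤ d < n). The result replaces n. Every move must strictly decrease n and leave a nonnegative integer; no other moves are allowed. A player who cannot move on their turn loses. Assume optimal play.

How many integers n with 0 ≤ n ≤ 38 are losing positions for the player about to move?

Use the standard recursion: the mover loses at a terminal position; elsewhere, the mover wins exactly when some move hands the opponent an L position.
n=0: no move → L
n=1: no move → L
n=2: can move to 0, which is L ⇒ W
n=3: can move to 0, which is L ⇒ W
n=4: moves to 2(W), 3(W); every one is W ⇒ L
n=5: can move to 0, which is L ⇒ W
n=6: can move to 4, which is L ⇒ W
n=7: can move to 0, which is L ⇒ W
n=8: can move to 4, which is L ⇒ W
n=9: moves to 3(W), 6(W), 8(W); every one is W ⇒ L
n=10: can move to 9, which is L ⇒ W
n=11: can move to 0, which is L ⇒ W
n=12: can move to 4, which is L ⇒ W
n=13: can move to 0, which is L ⇒ W
n=14: moves to 7(W), 12(W), 13(W); every one is W ⇒ L
n=15: can move to 14, which is L ⇒ W
n=16: can move to 14, which is L ⇒ W
n=17: can move to 0, which is L ⇒ W
n=18: can move to 9, which is L ⇒ W
n=19: can move to 0, which is L ⇒ W
n=20: moves to 10(W), 15(W), 16(W), 18(W), 19(W); every one is W ⇒ L
n=21: can move to 14, which is L ⇒ W
n=22: can move to 20, which is L ⇒ W
n=23: can move to 0, which is L ⇒ W
n=24: can move to 20, which is L ⇒ W
n=25: can move to 20, which is L ⇒ W
n=26: moves to 13(W), 24(W), 25(W); every one is W ⇒ L
n=27: can move to 9, which is L ⇒ W
n=28: can move to 14, which is L ⇒ W
n=29: can move to 0, which is L ⇒ W
n=30: can move to 20, which is L ⇒ W
n=31: can move to 0, which is L ⇒ W
n=32: moves to 16(W), 24(W), 28(W), 30(W), 31(W); every one is W ⇒ L
n=33: can move to 32, which is L ⇒ W
n=34: can move to 32, which is L ⇒ W
n=35: moves to 28(W), 30(W), 34(W); every one is W ⇒ L
n=36: can move to 32, which is L ⇒ W
n=37: can move to 0, which is L ⇒ W
n=38: moves to 19(W), 36(W), 37(W); every one is W ⇒ L
L entries with 0 ≤ n ≤ 38: n = 0, 1, 4, 9, 14, 20, 26, 32, 35, 38; that makes 10.

10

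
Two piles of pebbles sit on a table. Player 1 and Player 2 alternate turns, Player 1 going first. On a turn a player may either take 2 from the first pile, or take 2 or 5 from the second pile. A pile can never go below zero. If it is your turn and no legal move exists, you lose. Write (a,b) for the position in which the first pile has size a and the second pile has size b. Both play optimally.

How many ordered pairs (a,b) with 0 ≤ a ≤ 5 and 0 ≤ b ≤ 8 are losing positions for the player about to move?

26

Work bottom-up. With no move the player to move loses. Otherwise the position is W if at least one move leads to an L position for the opponent, and L if every move leads to a W.
Every move lowers a or b (never raises either), so fill the grid row by row in increasing a, and left to right within a row: each cell's successors are then already labelled.
      b=0  b=1  b=2  b=3  b=4  b=5  b=6  b=7  b=8
a=0:    L    L    W    W    L    W    W    L    L
a=1:    L    L    W    W    L    W    W    L    L
a=2:    W    W    L    L    W    W    L    W    W
a=3:    W    W    L    L    W    W    L    W    W
a=4:    L    L    W    W    L    W    W    L    L
a=5:    L    L    W    W    L    W    W    L    L
Cells with no legal move (terminal, hence L): (0,0), (0,1), (1,0), (1,1).
The remaining L cells, each justified by listing all of its moves:
(0,4): only reaches (0,2)(W), which is W → L
(0,7): only reaches (0,5)(W), (0,2)(W), all W → L
(0,8): only reaches (0,6)(W), (0,3)(W), all W → L
(1,4): only reaches (1,2)(W), which is W → L
(1,7): only reaches (1,5)(W), (1,2)(W), all W → L
(1,8): only reaches (1,6)(W), (1,3)(W), all W → L
(2,2): only reaches (0,2)(W), (2,0)(W), all W → L
(2,3): only reaches (0,3)(W), (2,1)(W), all W → L
(2,6): only reaches (0,6)(W), (2,4)(W), (2,1)(W), all W → L
(3,2): only reaches (1,2)(W), (3,0)(W), all W → L
(3,3): only reaches (1,3)(W), (3,1)(W), all W → L
(3,6): only reaches (1,6)(W), (3,4)(W), (3,1)(W), all W → L
(4,0): only reaches (2,0)(W), which is W → L
(4,1): only reaches (2,1)(W), which is W → L
(4,4): only reaches (2,4)(W), (4,2)(W), all W → L
(4,7): only reaches (2,7)(W), (4,5)(W), (4,2)(W), all W → L
(4,8): only reaches (2,8)(W), (4,6)(W), (4,3)(W), all W → L
(5,0): only reaches (3,0)(W), which is W → L
(5,1): only reaches (3,1)(W), which is W → L
(5,4): only reaches (3,4)(W), (5,2)(W), all W → L
(5,7): only reaches (3,7)(W), (5,5)(W), (5,2)(W), all W → L
(5,8): only reaches (3,8)(W), (5,6)(W), (5,3)(W), all W → L
Every other cell has at least one move into one of the L cells above, so it is W.
L cells per row: a=0: 5, a=1: 5, a=2: 3, a=3: 3, a=4: 5, a=5: 5; total 26.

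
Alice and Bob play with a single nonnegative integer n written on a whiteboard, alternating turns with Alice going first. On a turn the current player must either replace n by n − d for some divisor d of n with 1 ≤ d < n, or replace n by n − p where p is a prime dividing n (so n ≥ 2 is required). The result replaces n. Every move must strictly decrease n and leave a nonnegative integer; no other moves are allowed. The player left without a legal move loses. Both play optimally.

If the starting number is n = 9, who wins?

Build the W/L table. Terminal = L. A non-terminal position is W if it has a move to some L; otherwise it is L.
n=0: no move → L
n=1: no move → L
n=2: reaches L-position 0 → W
n=3: reaches L-position 0 → W
n=4: only reaches 2(W), 3(W), all W → L
n=5: reaches L-position 0 → W
n=6: reaches L-position 4 → W
n=7: reaches L-position 0 → W
n=8: reaches L-position 4 → W
n=9: only reaches 6(W), 8(W), all W → L
The starting position 9 is L: whatever Alice does, the opponent receives a W position.

Bob wins.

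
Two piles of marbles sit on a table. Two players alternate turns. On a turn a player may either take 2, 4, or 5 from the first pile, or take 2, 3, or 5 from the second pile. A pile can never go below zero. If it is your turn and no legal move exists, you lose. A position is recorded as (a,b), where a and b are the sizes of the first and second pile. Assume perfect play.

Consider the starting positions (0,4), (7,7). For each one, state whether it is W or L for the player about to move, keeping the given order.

(0,4): W, (7,7): L

Use the standard recursion: the mover loses at a terminal position; elsewhere, the mover wins exactly when some move hands the opponent an L position.
No move ever increases a pile, so every position that can arise here has a ≤ 7 and b ≤ 7; it is enough to label the cells with 0 ≤ a ≤ 7 and 0 ≤ b ≤ 7.
Every move lowers a or b (never raises either), so fill the grid row by row in increasing a, and left to right within a row: each cell's successors are then already labelled.
      b=0  b=1  b=2  b=3  b=4  b=5  b=6  b=7
a=0:    L    L    W    W    W    W    W    L
a=1:    L    L    W    W    W    W    W    L
a=2:    W    W    L    L    W    W    W    W
a=3:    W    W    L    L    W    W    W    W
a=4:    W    W    W    W    L    L    W    W
a=5:    W    W    W    W    L    L    W    W
a=6:    W    W    W    W    W    W    L    W
a=7:    L    L    W    W    W    W    W    L
Cells with no legal move (terminal, hence L): (0,0), (0,1), (1,0), (1,1).
The remaining L cells, each justified by listing all of its moves:
(0,7): →(0,5)(W), (0,4)(W), (0,2)(W) — all W, so L
(1,7): →(1,5)(W), (1,4)(W), (1,2)(W) — all W, so L
(2,2): →(0,2)(W), (2,0)(W) — all W, so L
(2,3): →(0,3)(W), (2,1)(W), (2,0)(W) — all W, so L
(3,2): →(1,2)(W), (3,0)(W) — all W, so L
(3,3): →(1,3)(W), (3,1)(W), (3,0)(W) — all W, so L
(4,4): →(2,4)(W), (0,4)(W), (4,2)(W), (4,1)(W) — all W, so L
(4,5): →(2,5)(W), (0,5)(W), (4,3)(W), (4,2)(W), (4,0)(W) — all W, so L
(5,4): →(3,4)(W), (1,4)(W), (0,4)(W), (5,2)(W), (5,1)(W) — all W, so L
(5,5): →(3,5)(W), (1,5)(W), (0,5)(W), (5,3)(W), (5,2)(W), (5,0)(W) — all W, so L
(6,6): →(4,6)(W), (2,6)(W), (1,6)(W), (6,4)(W), (6,3)(W), (6,1)(W) — all W, so L
(7,0): →(5,0)(W), (3,0)(W), (2,0)(W) — all W, so L
(7,1): →(5,1)(W), (3,1)(W), (2,1)(W) — all W, so L
(7,7): →(5,7)(W), (3,7)(W), (2,7)(W), (7,5)(W), (7,4)(W), (7,2)(W) — all W, so L
Every other cell has at least one move into one of the L cells above, so it is W.
(0,4): the move to (0,1) reaches an L cell, so W
(7,7): one of the L cells justified above, so L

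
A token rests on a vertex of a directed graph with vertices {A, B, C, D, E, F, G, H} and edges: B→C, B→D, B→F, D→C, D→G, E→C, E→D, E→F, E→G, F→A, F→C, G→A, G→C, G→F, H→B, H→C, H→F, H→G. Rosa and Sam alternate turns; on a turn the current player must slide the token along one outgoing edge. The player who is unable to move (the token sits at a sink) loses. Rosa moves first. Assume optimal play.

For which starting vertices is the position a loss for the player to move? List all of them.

A, C

Use the standard recursion: the mover loses at a terminal position; elsewhere, the mover wins exactly when some move hands the opponent an L position.
Every edge goes from a vertex to one that appears earlier in the order C, A, F, G, D, E, B, H, so processing vertices in that order labels each vertex after all of its successors.
C: no outgoing edge → L
A: no outgoing edge → L
F: W (go to A, an L position)
G: W (go to A, an L position)
D: W (go to C, an L position)
E: W (go to C, an L position)
B: W (go to C, an L position)
H: W (go to C, an L position)
The losing starting vertices are exactly the entries labelled L in this table (2 of them).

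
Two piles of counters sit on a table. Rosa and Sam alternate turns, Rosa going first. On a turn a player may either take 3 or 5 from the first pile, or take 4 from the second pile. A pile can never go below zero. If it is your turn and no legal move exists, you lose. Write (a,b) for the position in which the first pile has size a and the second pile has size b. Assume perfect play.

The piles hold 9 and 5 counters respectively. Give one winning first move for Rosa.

Classify positions by backward induction: terminal positions (no move available) are L. From any other position, the mover wins iff some move reaches an L.
No move ever increases a pile, so every position that can arise here has a ≤ 9 and b ≤ 5; it is enough to label the cells with 0 ≤ a ≤ 9 and 0 ≤ b ≤ 5.
Every move lowers a or b (never raises either), so fill the grid row by row in increasing a, and left to right within a row: each cell's successors are then already labelled.
      b=0  b=1  b=2  b=3  b=4  b=5
a=0:    L    L    L    L    W    W
a=1:    L    L    L    L    W    W
a=2:    L    L    L    L    W    W
a=3:    W    W    W    W    L    L
a=4:    W    W    W    W    L    L
a=5:    W    W    W    W    L    L
a=6:    W    W    W    W    W    W
a=7:    W    W    W    W    W    W
a=8:    L    L    L    L    W    W
a=9:    L    L    L    L    W    W
Cells with no legal move (terminal, hence L): (0,0), (0,1), (0,2), (0,3), (1,0), (1,1), (1,2), (1,3), (2,0), (2,1), (2,2), (2,3).
The remaining L cells, each justified by listing all of its moves:
(3,4): L (options (0,4)(W), (3,0)(W) are all W)
(3,5): L (options (0,5)(W), (3,1)(W) are all W)
(4,4): L (options (1,4)(W), (4,0)(W) are all W)
(4,5): L (options (1,5)(W), (4,1)(W) are all W)
(5,4): L (options (2,4)(W), (0,4)(W), (5,0)(W) are all W)
(5,5): L (options (2,5)(W), (0,5)(W), (5,1)(W) are all W)
(8,0): L (options (5,0)(W), (3,0)(W) are all W)
(8,1): L (options (5,1)(W), (3,1)(W) are all W)
(8,2): L (options (5,2)(W), (3,2)(W) are all W)
(8,3): L (options (5,3)(W), (3,3)(W) are all W)
(9,0): L (options (6,0)(W), (4,0)(W) are all W)
(9,1): L (options (6,1)(W), (4,1)(W) are all W)
(9,2): L (options (6,2)(W), (4,2)(W) are all W)
(9,3): L (options (6,3)(W), (4,3)(W) are all W)
Every other cell has at least one move into one of the L cells above, so it is W.
From (9,5), the L positions reachable in one move are: (4,5), (9,1). Any move reaching one of these is winning.

Move to (4,5).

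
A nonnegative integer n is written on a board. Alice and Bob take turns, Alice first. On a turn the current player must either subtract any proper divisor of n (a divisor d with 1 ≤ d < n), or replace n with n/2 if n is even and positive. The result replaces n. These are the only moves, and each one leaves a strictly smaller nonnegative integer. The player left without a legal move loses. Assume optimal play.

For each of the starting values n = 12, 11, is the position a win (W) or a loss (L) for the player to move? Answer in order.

Compute win/loss labels from the base case upward. A position with no move is L. Any other position is W if it can reach an L in one move, else L.
n=0: no move → L
n=1: no move → L
n=2: can move to 1, which is L ⇒ W
n=3: the only move is to 2(W), a W ⇒ L
n=4: can move to 3, which is L ⇒ W
n=5: the only move is to 4(W), a W ⇒ L
n=6: can move to 3, which is L ⇒ W
n=7: the only move is to 6(W), a W ⇒ L
n=8: can move to 7, which is L ⇒ W
n=9: moves to 6(W), 8(W); every one is W ⇒ L
n=10: can move to 5, which is L ⇒ W
n=11: the only move is to 10(W), a W ⇒ L
n=12: can move to 9, which is L ⇒ W

12: W, 11: L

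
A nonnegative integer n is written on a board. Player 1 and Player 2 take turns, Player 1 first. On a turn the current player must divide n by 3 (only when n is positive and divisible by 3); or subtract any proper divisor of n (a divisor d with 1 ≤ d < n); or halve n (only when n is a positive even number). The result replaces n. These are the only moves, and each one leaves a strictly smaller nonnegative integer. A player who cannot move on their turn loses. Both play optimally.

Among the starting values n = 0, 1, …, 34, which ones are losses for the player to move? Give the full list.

0, 1, 4, 7, 9, 11, 13, 15, 17, 19, 23, 25, 28, 31

Compute win/loss labels from the base case upward. A position with no move is L. Any other position is W if it can reach an L in one move, else L.
n=0: no move → L
n=1: no move → L
n=2: reaches L-position 1 → W
n=3: reaches L-position 1 → W
n=4: only reaches 2(W), 3(W), all W → L
n=5: reaches L-position 4 → W
n=6: reaches L-position 4 → W
n=7: only reaches 6(W), which is W → L
n=8: reaches L-position 4 → W
n=9: only reaches 3(W), 6(W), 8(W), all W → L
n=10: reaches L-position 9 → W
n=11: only reaches 10(W), which is W → L
n=12: reaches L-position 4 → W
n=13: only reaches 12(W), which is W → L
n=14: reaches L-position 7 → W
n=15: only reaches 5(W), 10(W), 12(W), 14(W), all W → L
n=16: reaches L-position 15 → W
n=17: only reaches 16(W), which is W → L
n=18: reaches L-position 9 → W
n=19: only reaches 18(W), which is W → L
n=20: reaches L-position 15 → W
n=21: reaches L-position 7 → W
n=22: reaches L-position 11 → W
n=23: only reaches 22(W), which is W → L
n=24: reaches L-position 23 → W
n=25: only reaches 20(W), 24(W), all W → L
n=26: reaches L-position 13 → W
n=27: reaches L-position 9 → W
n=28: only reaches 14(W), 21(W), 24(W), 26(W), 27(W), all W → L
n=29: reaches L-position 28 → W
n=30: reaches L-position 15 → W
n=31: only reaches 30(W), which is W → L
n=32: reaches L-position 28 → W
n=33: reaches L-position 11 → W
n=34: reaches L-position 17 → W
The losing starting values of n are exactly the entries labelled L in this table (14 of them).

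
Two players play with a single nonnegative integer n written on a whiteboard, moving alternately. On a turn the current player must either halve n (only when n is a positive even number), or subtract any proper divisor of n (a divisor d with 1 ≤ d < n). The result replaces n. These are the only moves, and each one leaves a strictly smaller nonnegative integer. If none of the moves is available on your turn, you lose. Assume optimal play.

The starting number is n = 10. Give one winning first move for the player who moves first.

Move to 5.

Compute win/loss labels from the base case upward. A position with no move is L. Any other position is W if it can reach an L in one move, else L.
n=0: no move → L
n=1: no move → L
n=2: reaches L-position 1 → W
n=3: only reaches 2(W), which is W → L
n=4: reaches L-position 3 → W
n=5: only reaches 4(W), which is W → L
n=6: reaches L-position 3 → W
n=7: only reaches 6(W), which is W → L
n=8: reaches L-position 7 → W
n=9: only reaches 6(W), 8(W), all W → L
n=10: reaches L-position 5 → W
From 10, the L positions reachable in one move are: 5, 9. Any move reaching one of these is winning.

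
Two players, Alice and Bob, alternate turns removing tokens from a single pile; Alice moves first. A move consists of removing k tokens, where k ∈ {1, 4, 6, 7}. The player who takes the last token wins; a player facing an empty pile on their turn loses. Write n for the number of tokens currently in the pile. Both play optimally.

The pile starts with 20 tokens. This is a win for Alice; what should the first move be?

Remove 7, leaving 13.

Positions with no move are L. A position that does have a move is losing for the player to move precisely when every available move leads to a winning position for the opponent. Fill in the labels:
n=0: no move → L
n=1: reaches L-position 0 → W
n=2: only reaches 1(W), which is W → L
n=3: reaches L-position 2 → W
n=4: reaches L-position 0 → W
n=5: only reaches 4(W), 1(W), all W → L
n=6: reaches L-position 5 → W
n=7: reaches L-position 0 → W
n=8: reaches L-position 2 → W
n=9: reaches L-position 5 → W
n=10: only reaches 9(W), 6(W), 4(W), 3(W), all W → L
n=11: reaches L-position 10 → W
n=12: reaches L-position 5 → W
n=13: only reaches 12(W), 9(W), 7(W), 6(W), all W → L
n=14: reaches L-position 13 → W
n=15: only reaches 14(W), 11(W), 9(W), 8(W), all W → L
n=16: reaches L-position 15 → W
n=17: reaches L-position 13 → W
n=18: only reaches 17(W), 14(W), 12(W), 11(W), all W → L
n=19: reaches L-position 18 → W
n=20: reaches L-position 13 → W
From 20, the L positions reachable in one move are: 13.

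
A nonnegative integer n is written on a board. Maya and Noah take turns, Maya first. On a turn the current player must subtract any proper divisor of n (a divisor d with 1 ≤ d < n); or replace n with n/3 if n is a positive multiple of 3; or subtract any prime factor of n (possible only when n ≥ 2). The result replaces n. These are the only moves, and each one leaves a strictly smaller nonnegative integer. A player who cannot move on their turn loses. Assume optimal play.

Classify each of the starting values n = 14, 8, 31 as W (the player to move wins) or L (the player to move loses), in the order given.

Work bottom-up. With no move the player to move loses. Otherwise the position is W if at least one move leads to an L position for the opponent, and L if every move leads to a W.
n=0: no move → L
n=1: no move → L
n=2: →0(L), so W
n=3: →0(L), so W
n=4: →2(W), 3(W) — all W, so L
n=5: →0(L), so W
n=6: →4(L), so W
n=7: →0(L), so W
n=8: →4(L), so W
n=9: →3(W), 6(W), 8(W) — all W, so L
n=10: →9(L), so W
n=11: →0(L), so W
n=12: →4(L), so W
n=13: →0(L), so W
n=14: →7(W), 12(W), 13(W) — all W, so L
n=15: →14(L), so W
n=16: →14(L), so W
n=17: →0(L), so W
n=18: →9(L), so W
n=19: →0(L), so W
n=20: →10(W), 15(W), 16(W), 18(W), 19(W) — all W, so L
n=21: →14(L), so W
n=22: →20(L), so W
n=23: →0(L), so W
n=24: →20(L), so W
n=25: →20(L), so W
n=26: →13(W), 24(W), 25(W) — all W, so L
n=27: →9(L), so W
n=28: →14(L), so W
n=29: →0(L), so W
n=30: →20(L), so W
n=31: →0(L), so W

14: L, 8: W, 31: W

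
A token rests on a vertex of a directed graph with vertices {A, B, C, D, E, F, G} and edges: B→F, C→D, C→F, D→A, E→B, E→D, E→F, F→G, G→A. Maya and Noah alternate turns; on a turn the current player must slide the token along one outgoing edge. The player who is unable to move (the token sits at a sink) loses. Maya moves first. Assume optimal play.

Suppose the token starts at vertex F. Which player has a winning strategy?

Build the W/L table. Terminal = L. A non-terminal position is W if it has a move to some L; otherwise it is L.
Every edge goes from a vertex to one that appears earlier in the order A, G, F, D, C, B, E, so processing vertices in that order labels each vertex after all of its successors.
A: no outgoing edge → L
G: W (go to A, an L position)
F: L (sole option G(W) is W)
D: W (go to A, an L position)
C: W (go to F, an L position)
B: W (go to F, an L position)
E: W (go to F, an L position)
The starting position F is L: whatever Maya does, the opponent receives a W position.

Noah wins.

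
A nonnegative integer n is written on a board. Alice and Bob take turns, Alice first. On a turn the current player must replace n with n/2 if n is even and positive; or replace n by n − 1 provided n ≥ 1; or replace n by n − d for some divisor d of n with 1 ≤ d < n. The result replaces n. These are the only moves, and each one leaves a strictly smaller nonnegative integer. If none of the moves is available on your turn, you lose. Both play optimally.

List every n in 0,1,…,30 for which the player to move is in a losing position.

0, 2, 5, 7, 9, 11, 13, 15, 17, 19, 21, 23, 25, 27, 29

Build the W/L table. Terminal = L. A non-terminal position is W if it has a move to some L; otherwise it is L.
n=0: no move → L
n=1: can move to 0, which is L ⇒ W
n=2: the only move is to 1(W), a W ⇒ L
n=3: can move to 2, which is L ⇒ W
n=4: can move to 2, which is L ⇒ W
n=5: the only move is to 4(W), a W ⇒ L
n=6: can move to 5, which is L ⇒ W
n=7: the only move is to 6(W), a W ⇒ L
n=8: can move to 7, which is L ⇒ W
n=9: moves to 6(W), 8(W); every one is W ⇒ L
n=10: can move to 5, which is L ⇒ W
n=11: the only move is to 10(W), a W ⇒ L
n=12: can move to 9, which is L ⇒ W
n=13: the only move is to 12(W), a W ⇒ L
n=14: can move to 7, which is L ⇒ W
n=15: moves to 10(W), 12(W), 14(W); every one is W ⇒ L
n=16: can move to 15, which is L ⇒ W
n=17: the only move is to 16(W), a W ⇒ L
n=18: can move to 9, which is L ⇒ W
n=19: the only move is to 18(W), a W ⇒ L
n=20: can move to 15, which is L ⇒ W
n=21: moves to 14(W), 18(W), 20(W); every one is W ⇒ L
n=22: can move to 11, which is L ⇒ W
n=23: the only move is to 22(W), a W ⇒ L
n=24: can move to 21, which is L ⇒ W
n=25: moves to 20(W), 24(W); every one is W ⇒ L
n=26: can move to 13, which is L ⇒ W
n=27: moves to 18(W), 24(W), 26(W); every one is W ⇒ L
n=28: can move to 21, which is L ⇒ W
n=29: the only move is to 28(W), a W ⇒ L
n=30: can move to 15, which is L ⇒ W
The losing starting values of n are exactly the entries labelled L in this table (15 of them).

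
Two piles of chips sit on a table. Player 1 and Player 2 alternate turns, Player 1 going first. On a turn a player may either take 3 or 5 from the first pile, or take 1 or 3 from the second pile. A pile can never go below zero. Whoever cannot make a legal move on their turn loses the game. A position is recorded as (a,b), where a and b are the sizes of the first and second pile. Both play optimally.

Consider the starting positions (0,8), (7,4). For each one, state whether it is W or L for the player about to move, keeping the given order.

Build the W/L table. Terminal = L. A non-terminal position is W if it has a move to some L; otherwise it is L.
No move ever increases a pile, so every position that can arise here has a ≤ 7 and b ≤ 8; it is enough to label the cells with 0 ≤ a ≤ 7 and 0 ≤ b ≤ 8.
Every move lowers a or b (never raises either), so fill the grid row by row in increasing a, and left to right within a row: each cell's successors are then already labelled.
      b=0  b=1  b=2  b=3  b=4  b=5  b=6  b=7  b=8
a=0:    L    W    L    W    L    W    L    W    L
a=1:    L    W    L    W    L    W    L    W    L
a=2:    L    W    L    W    L    W    L    W    L
a=3:    W    L    W    L    W    L    W    L    W
a=4:    W    L    W    L    W    L    W    L    W
a=5:    W    L    W    L    W    L    W    L    W
a=6:    W    W    W    W    W    W    W    W    W
a=7:    W    W    W    W    W    W    W    W    W
Cells with no legal move (terminal, hence L): (0,0), (1,0), (2,0).
The remaining L cells, each justified by listing all of its moves:
(0,2): the only move is to (0,1)(W), a W ⇒ L
(0,4): moves to (0,3)(W), (0,1)(W); every one is W ⇒ L
(0,6): moves to (0,5)(W), (0,3)(W); every one is W ⇒ L
(0,8): moves to (0,7)(W), (0,5)(W); every one is W ⇒ L
(1,2): the only move is to (1,1)(W), a W ⇒ L
(1,4): moves to (1,3)(W), (1,1)(W); every one is W ⇒ L
(1,6): moves to (1,5)(W), (1,3)(W); every one is W ⇒ L
(1,8): moves to (1,7)(W), (1,5)(W); every one is W ⇒ L
(2,2): the only move is to (2,1)(W), a W ⇒ L
(2,4): moves to (2,3)(W), (2,1)(W); every one is W ⇒ L
(2,6): moves to (2,5)(W), (2,3)(W); every one is W ⇒ L
(2,8): moves to (2,7)(W), (2,5)(W); every one is W ⇒ L
(3,1): moves to (0,1)(W), (3,0)(W); every one is W ⇒ L
(3,3): moves to (0,3)(W), (3,2)(W), (3,0)(W); every one is W ⇒ L
(3,5): moves to (0,5)(W), (3,4)(W), (3,2)(W); every one is W ⇒ L
(3,7): moves to (0,7)(W), (3,6)(W), (3,4)(W); every one is W ⇒ L
(4,1): moves to (1,1)(W), (4,0)(W); every one is W ⇒ L
(4,3): moves to (1,3)(W), (4,2)(W), (4,0)(W); every one is W ⇒ L
(4,5): moves to (1,5)(W), (4,4)(W), (4,2)(W); every one is W ⇒ L
(4,7): moves to (1,7)(W), (4,6)(W), (4,4)(W); every one is W ⇒ L
(5,1): moves to (2,1)(W), (0,1)(W), (5,0)(W); every one is W ⇒ L
(5,3): moves to (2,3)(W), (0,3)(W), (5,2)(W), (5,0)(W); every one is W ⇒ L
(5,5): moves to (2,5)(W), (0,5)(W), (5,4)(W), (5,2)(W); every one is W ⇒ L
(5,7): moves to (2,7)(W), (0,7)(W), (5,6)(W), (5,4)(W); every one is W ⇒ L
Every other cell has at least one move into one of the L cells above, so it is W.
(0,8): one of the L cells justified above, so L
(7,4): the move to (2,4) reaches an L cell, so W

(0,8): L, (7,4): W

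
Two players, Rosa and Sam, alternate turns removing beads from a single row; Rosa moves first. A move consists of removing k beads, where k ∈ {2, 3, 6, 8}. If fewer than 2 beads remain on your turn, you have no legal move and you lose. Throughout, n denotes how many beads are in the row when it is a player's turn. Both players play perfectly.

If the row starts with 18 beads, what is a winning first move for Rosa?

Build the W/L table. Terminal = L. A non-terminal position is W if it has a move to some L; otherwise it is L.
n=0: no move → L
n=1: no move → L
n=2: reaches L-position 0 → W
n=3: reaches L-position 1 → W
n=4: reaches L-position 1 → W
n=5: only reaches 3(W), 2(W), all W → L
n=6: reaches L-position 0 → W
n=7: reaches L-position 5 → W
n=8: reaches L-position 5 → W
n=9: reaches L-position 1 → W
n=10: only reaches 8(W), 7(W), 4(W), 2(W), all W → L
n=11: reaches L-position 5 → W
n=12: reaches L-position 10 → W
n=13: reaches L-position 10 → W
n=14: only reaches 12(W), 11(W), 8(W), 6(W), all W → L
n=15: only reaches 13(W), 12(W), 9(W), 7(W), all W → L
n=16: reaches L-position 14 → W
n=17: reaches L-position 15 → W
n=18: reaches L-position 15 → W
From 18, the L positions reachable in one move are: 15, 10. Any move reaching one of these is winning.

Remove 3, leaving 15.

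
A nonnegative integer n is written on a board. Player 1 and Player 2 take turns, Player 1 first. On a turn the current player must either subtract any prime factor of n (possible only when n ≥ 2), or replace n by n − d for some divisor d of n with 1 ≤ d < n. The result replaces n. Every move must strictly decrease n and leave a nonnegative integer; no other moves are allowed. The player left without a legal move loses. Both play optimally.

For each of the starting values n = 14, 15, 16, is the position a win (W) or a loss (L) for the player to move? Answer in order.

Work bottom-up. With no move the player to move loses. Otherwise the position is W if at least one move leads to an L position for the opponent, and L if every move leads to a W.
n=0: no move → L
n=1: no move → L
n=2: can move to 0, which is L ⇒ W
n=3: can move to 0, which is L ⇒ W
n=4: moves to 2(W), 3(W); every one is W ⇒ L
n=5: can move to 0, which is L ⇒ W
n=6: can move to 4, which is L ⇒ W
n=7: can move to 0, which is L ⇒ W
n=8: can move to 4, which is L ⇒ W
n=9: moves to 6(W), 8(W); every one is W ⇒ L
n=10: can move to 9, which is L ⇒ W
n=11: can move to 0, which is L ⇒ W
n=12: can move to 9, which is L ⇒ W
n=13: can move to 0, which is L ⇒ W
n=14: moves to 7(W), 12(W), 13(W); every one is W ⇒ L
n=15: can move to 14, which is L ⇒ W
n=16: can move to 14, which is L ⇒ W

14: L, 15: W, 16: W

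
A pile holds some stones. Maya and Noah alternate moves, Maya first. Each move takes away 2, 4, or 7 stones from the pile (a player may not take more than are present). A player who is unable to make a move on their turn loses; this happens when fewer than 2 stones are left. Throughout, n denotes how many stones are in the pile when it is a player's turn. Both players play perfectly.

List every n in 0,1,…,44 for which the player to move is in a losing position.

0, 1, 6, 9, 12, 15, 18, 21, 24, 27, 30, 33, 36, 39, 42

Work bottom-up. With no move the player to move loses. Otherwise the position is W if at least one move leads to an L position for the opponent, and L if every move leads to a W.
n=0: no move → L
n=1: no move → L
n=2: reaches L-position 0 → W
n=3: reaches L-position 1 → W
n=4: reaches L-position 0 → W
n=5: reaches L-position 1 → W
n=6: only reaches 4(W), 2(W), all W → L
n=7: reaches L-position 0 → W
n=8: reaches L-position 6 → W
n=9: only reaches 7(W), 5(W), 2(W), all W → L
n=10: reaches L-position 6 → W
n=11: reaches L-position 9 → W
n=12: only reaches 10(W), 8(W), 5(W), all W → L
n=13: reaches L-position 9 → W
n=14: reaches L-position 12 → W
n=15: only reaches 13(W), 11(W), 8(W), all W → L
n=16: reaches L-position 12 → W
n=17: reaches L-position 15 → W
n=18: only reaches 16(W), 14(W), 11(W), all W → L
n=19: reaches L-position 15 → W
n=20: reaches L-position 18 → W
n=21: only reaches 19(W), 17(W), 14(W), all W → L
n=22: reaches L-position 18 → W
n=23: reaches L-position 21 → W
n=24: only reaches 22(W), 20(W), 17(W), all W → L
n=25: reaches L-position 21 → W
n=26: reaches L-position 24 → W
n=27: only reaches 25(W), 23(W), 20(W), all W → L
n=28: reaches L-position 24 → W
n=29: reaches L-position 27 → W
n=30: only reaches 28(W), 26(W), 23(W), all W → L
n=31: reaches L-position 27 → W
n=32: reaches L-position 30 → W
n=33: only reaches 31(W), 29(W), 26(W), all W → L
n=34: reaches L-position 30 → W
n=35: reaches L-position 33 → W
n=36: only reaches 34(W), 32(W), 29(W), all W → L
n=37: reaches L-position 33 → W
n=38: reaches L-position 36 → W
n=39: only reaches 37(W), 35(W), 32(W), all W → L
n=40: reaches L-position 36 → W
n=41: reaches L-position 39 → W
n=42: only reaches 40(W), 38(W), 35(W), all W → L
n=43: reaches L-position 39 → W
n=44: reaches L-position 42 → W
Reading off the rows marked L gives the requested list; there are 15 such values of n.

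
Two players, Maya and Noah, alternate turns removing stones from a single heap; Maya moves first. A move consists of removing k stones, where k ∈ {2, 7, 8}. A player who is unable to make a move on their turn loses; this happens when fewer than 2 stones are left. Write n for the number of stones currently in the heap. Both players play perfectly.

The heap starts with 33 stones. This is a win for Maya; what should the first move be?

Remove 8, leaving 25.

Classify positions by backward induction: terminal positions (no move available) are L. From any other position, the mover wins iff some move reaches an L.
n=0: no move → L
n=1: no move → L
n=2: reaches L-position 0 → W
n=3: reaches L-position 1 → W
n=4: only reaches 2(W), which is W → L
n=5: only reaches 3(W), which is W → L
n=6: reaches L-position 4 → W
n=7: reaches L-position 5 → W
n=8: reaches L-position 1 → W
n=9: reaches L-position 1 → W
n=10: only reaches 8(W), 3(W), 2(W), all W → L
n=11: reaches L-position 4 → W
n=12: reaches L-position 10 → W
n=13: reaches L-position 5 → W
n=14: only reaches 12(W), 7(W), 6(W), all W → L
n=15: only reaches 13(W), 8(W), 7(W), all W → L
n=16: reaches L-position 14 → W
n=17: reaches L-position 15 → W
n=18: reaches L-position 10 → W
n=19: only reaches 17(W), 12(W), 11(W), all W → L
n=20: only reaches 18(W), 13(W), 12(W), all W → L
n=21: reaches L-position 19 → W
n=22: reaches L-position 20 → W
n=23: reaches L-position 15 → W
n=24: only reaches 22(W), 17(W), 16(W), all W → L
n=25: only reaches 23(W), 18(W), 17(W), all W → L
n=26: reaches L-position 24 → W
n=27: reaches L-position 25 → W
n=28: reaches L-position 20 → W
n=29: only reaches 27(W), 22(W), 21(W), all W → L
n=30: only reaches 28(W), 23(W), 22(W), all W → L
n=31: reaches L-position 29 → W
n=32: reaches L-position 30 → W
n=33: reaches L-position 25 → W
From 33, the L positions reachable in one move are: 25.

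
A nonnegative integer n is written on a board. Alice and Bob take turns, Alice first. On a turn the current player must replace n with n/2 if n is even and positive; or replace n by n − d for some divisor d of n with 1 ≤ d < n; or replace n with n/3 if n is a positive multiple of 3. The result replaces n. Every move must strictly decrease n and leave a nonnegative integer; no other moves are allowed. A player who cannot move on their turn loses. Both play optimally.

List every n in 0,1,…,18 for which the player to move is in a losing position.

Use the standard recursion: the mover loses at a terminal position; elsewhere, the mover wins exactly when some move hands the opponent an L position.
n=0: no move → L
n=1: no move → L
n=2: W (go to 1, an L position)
n=3: W (go to 1, an L position)
n=4: L (options 2(W), 3(W) are all W)
n=5: W (go to 4, an L position)
n=6: W (go to 4, an L position)
n=7: L (sole option 6(W) is W)
n=8: W (go to 4, an L position)
n=9: L (options 3(W), 6(W), 8(W) are all W)
n=10: W (go to 9, an L position)
n=11: L (sole option 10(W) is W)
n=12: W (go to 4, an L position)
n=13: L (sole option 12(W) is W)
n=14: W (go to 7, an L position)
n=15: L (options 5(W), 10(W), 12(W), 14(W) are all W)
n=16: W (go to 15, an L position)
n=17: L (sole option 16(W) is W)
n=18: W (go to 9, an L position)
Reading off the rows marked L gives the requested list; there are 9 such values of n.

0, 1, 4, 7, 9, 11, 13, 15, 17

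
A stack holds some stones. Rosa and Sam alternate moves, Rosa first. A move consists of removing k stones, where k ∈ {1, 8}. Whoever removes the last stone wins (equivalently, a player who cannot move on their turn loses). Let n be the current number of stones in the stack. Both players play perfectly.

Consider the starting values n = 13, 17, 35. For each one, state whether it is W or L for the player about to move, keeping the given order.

Work bottom-up. With no move the player to move loses. Otherwise the position is W if at least one move leads to an L position for the opponent, and L if every move leads to a W.
n=0: no move → L
n=1: can move to 0, which is L ⇒ W
n=2: the only move is to 1(W), a W ⇒ L
n=3: can move to 2, which is L ⇒ W
n=4: the only move is to 3(W), a W ⇒ L
n=5: can move to 4, which is L ⇒ W
n=6: the only move is to 5(W), a W ⇒ L
n=7: can move to 6, which is L ⇒ W
n=8: can move to 0, which is L ⇒ W
n=9: moves to 8(W), 1(W); every one is W ⇒ L
n=10: can move to 9, which is L ⇒ W
n=11: moves to 10(W), 3(W); every one is W ⇒ L
n=12: can move to 11, which is L ⇒ W
n=13: moves to 12(W), 5(W); every one is W ⇒ L
n=14: can move to 13, which is L ⇒ W
n=15: moves to 14(W), 7(W); every one is W ⇒ L
n=16: can move to 15, which is L ⇒ W
n=17: can move to 9, which is L ⇒ W
n=18: moves to 17(W), 10(W); every one is W ⇒ L
n=19: can move to 18, which is L ⇒ W
n=20: moves to 19(W), 12(W); every one is W ⇒ L
n=21: can move to 20, which is L ⇒ W
n=22: moves to 21(W), 14(W); every one is W ⇒ L
n=23: can move to 22, which is L ⇒ W
n=24: moves to 23(W), 16(W); every one is W ⇒ L
n=25: can move to 24, which is L ⇒ W
n=26: can move to 18, which is L ⇒ W
n=27: moves to 26(W), 19(W); every one is W ⇒ L
n=28: can move to 27, which is L ⇒ W
n=29: moves to 28(W), 21(W); every one is W ⇒ L
n=30: can move to 29, which is L ⇒ W
n=31: moves to 30(W), 23(W); every one is W ⇒ L
n=32: can move to 31, which is L ⇒ W
n=33: moves to 32(W), 25(W); every one is W ⇒ L
n=34: can move to 33, which is L ⇒ W
n=35: can move to 27, which is L ⇒ W

13: L, 17: W, 35: W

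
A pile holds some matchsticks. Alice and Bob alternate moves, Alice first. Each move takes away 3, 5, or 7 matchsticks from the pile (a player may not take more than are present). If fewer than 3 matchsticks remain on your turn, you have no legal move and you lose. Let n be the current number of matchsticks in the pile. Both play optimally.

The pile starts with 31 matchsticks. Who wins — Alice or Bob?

Label each position W (a win for the player to move) or L (a loss). A position with no legal move is L; any other position is W exactly when some move reaches an L, and L when every move reaches a W.
n=0: no move → L
n=1: no move → L
n=2: no move → L
n=3: W (go to 0, an L position)
n=4: W (go to 1, an L position)
n=5: W (go to 2, an L position)
n=6: W (go to 1, an L position)
n=7: W (go to 2, an L position)
n=8: W (go to 1, an L position)
n=9: W (go to 2, an L position)
n=10: L (options 7(W), 5(W), 3(W) are all W)
n=11: L (options 8(W), 6(W), 4(W) are all W)
n=12: L (options 9(W), 7(W), 5(W) are all W)
n=13: W (go to 10, an L position)
n=14: W (go to 11, an L position)
n=15: W (go to 12, an L position)
n=16: W (go to 11, an L position)
n=17: W (go to 12, an L position)
n=18: W (go to 11, an L position)
n=19: W (go to 12, an L position)
n=20: L (options 17(W), 15(W), 13(W) are all W)
n=21: L (options 18(W), 16(W), 14(W) are all W)
n=22: L (options 19(W), 17(W), 15(W) are all W)
n=23: W (go to 20, an L position)
n=24: W (go to 21, an L position)
n=25: W (go to 22, an L position)
n=26: W (go to 21, an L position)
n=27: W (go to 22, an L position)
n=28: W (go to 21, an L position)
n=29: W (go to 22, an L position)
n=30: L (options 27(W), 25(W), 23(W) are all W)
n=31: L (options 28(W), 26(W), 24(W) are all W)
The starting position 31 is L: whatever Alice does, the opponent receives a W position.

Bob wins.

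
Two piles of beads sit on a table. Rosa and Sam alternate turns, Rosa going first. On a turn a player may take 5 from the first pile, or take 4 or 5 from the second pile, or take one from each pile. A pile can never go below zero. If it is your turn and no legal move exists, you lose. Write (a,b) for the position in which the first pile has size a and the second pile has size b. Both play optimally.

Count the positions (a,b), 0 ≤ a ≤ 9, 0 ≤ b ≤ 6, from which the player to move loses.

26

Classify positions by backward induction: terminal positions (no move available) are L. From any other position, the mover wins iff some move reaches an L.
Every move lowers a or b (never raises either), so fill the grid row by row in increasing a, and left to right within a row: each cell's successors are then already labelled.
      b=0  b=1  b=2  b=3  b=4  b=5  b=6
a=0:    L    L    L    L    W    W    W
a=1:    L    W    W    W    W    W    L
a=2:    L    W    L    L    W    W    W
a=3:    L    W    L    W    W    W    W
a=4:    L    W    L    W    W    W    W
a=5:    W    W    W    W    L    L    L
a=6:    W    L    L    L    L    W    W
a=7:    W    L    W    W    W    W    W
a=8:    W    L    W    L    L    W    W
a=9:    W    L    W    L    W    W    W
Cells with no legal move (terminal, hence L): (0,0), (0,1), (0,2), (0,3), (1,0), (2,0), (3,0), (4,0).
The remaining L cells, each justified by listing all of its moves:
(1,6): →(1,2)(W), (1,1)(W), (0,5)(W) — all W, so L
(2,2): →(1,1)(W) only, which is W, so L
(2,3): →(1,2)(W) only, which is W, so L
(3,2): →(2,1)(W) only, which is W, so L
(4,2): →(3,1)(W) only, which is W, so L
(5,4): →(0,4)(W), (5,0)(W), (4,3)(W) — all W, so L
(5,5): →(0,5)(W), (5,1)(W), (5,0)(W), (4,4)(W) — all W, so L
(5,6): →(0,6)(W), (5,2)(W), (5,1)(W), (4,5)(W) — all W, so L
(6,1): →(1,1)(W), (5,0)(W) — all W, so L
(6,2): →(1,2)(W), (5,1)(W) — all W, so L
(6,3): →(1,3)(W), (5,2)(W) — all W, so L
(6,4): →(1,4)(W), (6,0)(W), (5,3)(W) — all W, so L
(7,1): →(2,1)(W), (6,0)(W) — all W, so L
(8,1): →(3,1)(W), (7,0)(W) — all W, so L
(8,3): →(3,3)(W), (7,2)(W) — all W, so L
(8,4): →(3,4)(W), (8,0)(W), (7,3)(W) — all W, so L
(9,1): →(4,1)(W), (8,0)(W) — all W, so L
(9,3): →(4,3)(W), (8,2)(W) — all W, so L
Every other cell has at least one move into one of the L cells above, so it is W.
L cells per row: a=0: 4, a=1: 2, a=2: 3, a=3: 2, a=4: 2, a=5: 3, a=6: 4, a=7: 1, a=8: 3, a=9: 2; total 26.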